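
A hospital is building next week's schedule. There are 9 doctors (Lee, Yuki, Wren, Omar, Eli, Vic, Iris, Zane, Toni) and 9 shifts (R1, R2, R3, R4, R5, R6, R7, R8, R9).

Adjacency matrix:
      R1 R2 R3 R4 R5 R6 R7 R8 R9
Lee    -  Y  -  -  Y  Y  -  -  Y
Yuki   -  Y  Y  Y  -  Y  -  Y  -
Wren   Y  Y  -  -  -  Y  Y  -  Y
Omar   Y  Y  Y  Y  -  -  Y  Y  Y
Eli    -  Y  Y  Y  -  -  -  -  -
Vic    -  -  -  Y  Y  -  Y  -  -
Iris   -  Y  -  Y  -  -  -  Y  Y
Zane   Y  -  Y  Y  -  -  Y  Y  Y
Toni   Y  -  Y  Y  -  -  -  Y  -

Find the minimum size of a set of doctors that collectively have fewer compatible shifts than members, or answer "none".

none

A matching saturating every doctor exists, for instance Lee→R5, Yuki→R6, Wren→R1, Omar→R9, Eli→R2, Vic→R7, Iris→R4, Zane→R3, Toni→R8.
By Hall's marriage theorem, this means |N(S)| ≥ |S| for every subset S, so no violating subset exists.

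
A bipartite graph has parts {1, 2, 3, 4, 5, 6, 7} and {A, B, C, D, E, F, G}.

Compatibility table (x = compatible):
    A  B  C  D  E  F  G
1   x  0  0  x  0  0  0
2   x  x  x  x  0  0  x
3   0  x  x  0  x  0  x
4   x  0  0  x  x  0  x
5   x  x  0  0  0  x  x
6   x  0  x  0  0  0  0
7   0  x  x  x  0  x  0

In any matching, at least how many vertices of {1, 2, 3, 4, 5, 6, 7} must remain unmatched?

0

For example, pair 1→A, 2→G, 3→E, 4→D, 5→F, 6→C, 7→B.
This saturates every left vertex, so 7 is the maximum.
That matches 7 of the 7, leaving 0 unmatched; no matching can do better.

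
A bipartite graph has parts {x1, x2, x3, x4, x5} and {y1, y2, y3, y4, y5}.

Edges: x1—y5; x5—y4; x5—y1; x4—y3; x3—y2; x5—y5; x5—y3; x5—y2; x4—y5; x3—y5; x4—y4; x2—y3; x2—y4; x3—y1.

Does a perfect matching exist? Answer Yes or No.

Yes

A valid assignment of size 5: x1-y5, x2-y4, x3-y2, x4-y3, x5-y1.
Every left vertex is matched, so this is a perfect matching.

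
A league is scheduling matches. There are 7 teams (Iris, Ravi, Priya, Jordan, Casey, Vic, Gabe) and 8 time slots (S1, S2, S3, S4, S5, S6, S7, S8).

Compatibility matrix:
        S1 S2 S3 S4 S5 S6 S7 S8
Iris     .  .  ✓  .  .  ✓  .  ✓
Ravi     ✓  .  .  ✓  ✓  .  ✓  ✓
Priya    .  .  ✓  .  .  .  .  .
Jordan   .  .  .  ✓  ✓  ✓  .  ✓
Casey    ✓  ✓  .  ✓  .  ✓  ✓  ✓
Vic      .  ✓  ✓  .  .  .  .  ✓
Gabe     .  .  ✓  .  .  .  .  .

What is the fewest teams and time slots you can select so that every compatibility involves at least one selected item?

6

The 6 edges Iris–S8, Ravi–S4, Priya–S3, Jordan–S6, Casey–S7, Vic–S2 form a matching, so any vertex cover needs at least 6 vertices (one per matched edge).
Conversely {Iris, Ravi, Jordan, Casey, Vic, S3} meets every edge and has exactly 6 vertices, so 6 is optimal.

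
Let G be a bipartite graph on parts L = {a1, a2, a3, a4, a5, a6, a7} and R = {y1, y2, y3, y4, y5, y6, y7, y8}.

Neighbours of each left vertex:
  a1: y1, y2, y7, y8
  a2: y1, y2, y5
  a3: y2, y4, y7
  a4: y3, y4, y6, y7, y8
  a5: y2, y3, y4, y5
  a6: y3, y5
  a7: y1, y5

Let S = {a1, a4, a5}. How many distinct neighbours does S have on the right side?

The union of neighbours of {a1, a4, a5} is {y1, y2, y3, y4, y5, y6, y7, y8}, which has 8 elements.
Since |N(S)| = 8 ≥ |S| = 3, Hall's condition holds for this subset.

8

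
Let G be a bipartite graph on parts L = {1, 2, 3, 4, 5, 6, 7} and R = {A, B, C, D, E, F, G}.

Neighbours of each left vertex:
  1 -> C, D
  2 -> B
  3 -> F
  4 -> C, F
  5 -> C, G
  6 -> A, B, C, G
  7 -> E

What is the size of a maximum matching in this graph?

For example, pair 1-D, 2-B, 3-F, 4-C, 5-G, 6-A, 7-E.
All 7 left vertices are matched, so no larger matching exists.

7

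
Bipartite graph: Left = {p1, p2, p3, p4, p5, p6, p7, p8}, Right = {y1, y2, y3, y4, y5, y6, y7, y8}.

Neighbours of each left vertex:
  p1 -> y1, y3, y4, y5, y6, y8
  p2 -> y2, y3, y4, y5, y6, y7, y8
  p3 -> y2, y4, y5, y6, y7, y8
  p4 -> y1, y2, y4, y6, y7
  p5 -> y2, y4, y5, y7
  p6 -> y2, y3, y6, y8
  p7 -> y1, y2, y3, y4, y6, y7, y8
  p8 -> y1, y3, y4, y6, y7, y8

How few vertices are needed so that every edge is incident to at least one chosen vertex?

A maximum matching has 8 edges (e.g. p1–y3, p2–y6, p3–y2, p4–y1, p5–y5, p6–y8, p7–y4, p8–y7).
By König's theorem the minimum vertex cover has the same size. One such cover is {p1, p2, p3, p4, p5, p6, p7, p8}.

8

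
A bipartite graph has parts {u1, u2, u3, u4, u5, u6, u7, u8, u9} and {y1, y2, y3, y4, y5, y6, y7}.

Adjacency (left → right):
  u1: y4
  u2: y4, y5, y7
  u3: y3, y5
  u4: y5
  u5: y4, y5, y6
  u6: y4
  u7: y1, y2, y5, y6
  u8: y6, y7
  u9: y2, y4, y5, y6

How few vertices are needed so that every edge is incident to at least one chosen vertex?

The 7 edges u1–y4, u2–y7, u3–y3, u4–y5, u5–y6, u7–y1, u9–y2 form a matching, so any vertex cover needs at least 7 vertices (one per matched edge).
Conversely {u3, u7, u9, y4, y5, y6, y7} meets every edge and has exactly 7 vertices, so 7 is optimal.

7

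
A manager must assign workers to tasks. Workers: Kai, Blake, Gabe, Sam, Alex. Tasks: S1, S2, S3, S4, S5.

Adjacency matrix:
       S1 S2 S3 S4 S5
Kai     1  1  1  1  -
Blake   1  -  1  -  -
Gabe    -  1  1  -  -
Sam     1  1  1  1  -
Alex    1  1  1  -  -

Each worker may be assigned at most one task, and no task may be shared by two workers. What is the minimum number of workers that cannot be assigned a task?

One maximum matching: Kai–S4, Blake–S1, Gabe–S3, Sam–S2.
The set {Kai, Blake, Gabe, Sam, Alex} has only 4 neighbours ({S1, S2, S3, S4}), so by Hall's theorem at most 4 of the 5 workers can be matched.
That matches 4 of the 5, leaving 1 unmatched; no matching can do better.

1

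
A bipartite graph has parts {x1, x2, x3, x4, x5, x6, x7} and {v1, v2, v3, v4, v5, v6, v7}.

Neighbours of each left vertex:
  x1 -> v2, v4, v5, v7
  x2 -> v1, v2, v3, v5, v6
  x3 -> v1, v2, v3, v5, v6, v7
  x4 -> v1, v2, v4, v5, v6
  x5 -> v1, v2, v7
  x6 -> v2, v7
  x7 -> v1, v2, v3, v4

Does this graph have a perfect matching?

Yes

For example, pair x1→v5, x2→v3, x3→v6, x4→v4, x5→v1, x6→v7, x7→v2.
Every left vertex is matched, so this is a perfect matching.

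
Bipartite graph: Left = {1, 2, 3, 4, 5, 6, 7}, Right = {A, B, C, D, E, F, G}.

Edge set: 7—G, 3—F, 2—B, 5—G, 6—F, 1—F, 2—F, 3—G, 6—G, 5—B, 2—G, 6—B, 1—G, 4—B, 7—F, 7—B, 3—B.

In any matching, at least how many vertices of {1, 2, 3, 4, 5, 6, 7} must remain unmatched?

4

One maximum matching: 1-G, 2-F, 3-B.
The set {1, 2, 3, 4, 5, 6, 7} has only 3 neighbours ({B, F, G}), so by Hall's theorem at most 3 of the 7 left vertices can be matched.
That matches 3 of the 7, leaving 4 unmatched; no matching can do better.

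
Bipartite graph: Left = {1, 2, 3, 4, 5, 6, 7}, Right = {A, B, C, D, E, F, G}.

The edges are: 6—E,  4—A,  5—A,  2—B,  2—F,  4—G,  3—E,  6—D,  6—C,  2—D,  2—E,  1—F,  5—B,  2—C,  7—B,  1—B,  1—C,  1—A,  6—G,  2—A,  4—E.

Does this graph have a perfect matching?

A valid assignment of size 7: 1–C, 2–F, 3–E, 4–G, 5–A, 6–D, 7–B.
All 7 left vertices are covered.

Yes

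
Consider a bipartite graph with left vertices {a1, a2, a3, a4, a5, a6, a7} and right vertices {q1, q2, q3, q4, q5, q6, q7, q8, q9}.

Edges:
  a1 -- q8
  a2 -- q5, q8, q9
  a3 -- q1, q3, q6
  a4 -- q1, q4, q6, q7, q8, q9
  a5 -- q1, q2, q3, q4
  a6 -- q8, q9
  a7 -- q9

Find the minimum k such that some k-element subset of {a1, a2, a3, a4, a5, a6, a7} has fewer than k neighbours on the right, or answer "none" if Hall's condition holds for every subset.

3

Take S = {a1, a6, a7}. Its neighbourhood is {q8, q9}, so |N(S)| = 2 < |S| = 3.
Every subset of size less than 3 has at least as many neighbours as members, so 3 is the minimum.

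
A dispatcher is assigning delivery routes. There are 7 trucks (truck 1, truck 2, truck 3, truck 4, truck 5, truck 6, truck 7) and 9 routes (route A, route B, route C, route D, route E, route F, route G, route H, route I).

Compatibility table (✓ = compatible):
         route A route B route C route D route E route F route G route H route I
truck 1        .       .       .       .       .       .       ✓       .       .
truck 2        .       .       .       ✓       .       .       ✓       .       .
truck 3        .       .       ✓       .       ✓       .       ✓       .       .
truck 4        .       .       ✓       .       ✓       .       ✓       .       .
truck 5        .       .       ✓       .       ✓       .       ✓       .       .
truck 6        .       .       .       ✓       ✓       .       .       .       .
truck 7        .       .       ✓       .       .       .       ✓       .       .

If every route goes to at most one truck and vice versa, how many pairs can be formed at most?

4

One maximum matching: truck 1–route G, truck 2–route D, truck 3–route C, truck 4–route E.
The set {truck 1, truck 2, truck 3, truck 4, truck 5, truck 6, truck 7} has only 4 neighbours ({route C, route D, route E, route G}), so by Hall's theorem at most 4 of the 7 trucks can be matched.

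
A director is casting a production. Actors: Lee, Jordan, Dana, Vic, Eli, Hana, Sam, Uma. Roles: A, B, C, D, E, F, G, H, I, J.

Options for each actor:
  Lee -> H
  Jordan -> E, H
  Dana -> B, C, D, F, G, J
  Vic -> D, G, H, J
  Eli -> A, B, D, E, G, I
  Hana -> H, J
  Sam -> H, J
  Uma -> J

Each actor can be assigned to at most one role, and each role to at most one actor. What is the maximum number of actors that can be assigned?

One maximum matching: Lee-H, Jordan-E, Dana-G, Vic-D, Eli-A, Hana-J.
The set {Lee, Hana, Sam, Uma} has only 2 neighbours ({H, J}), so by Hall's theorem at most 6 of the 8 actors can be matched.

6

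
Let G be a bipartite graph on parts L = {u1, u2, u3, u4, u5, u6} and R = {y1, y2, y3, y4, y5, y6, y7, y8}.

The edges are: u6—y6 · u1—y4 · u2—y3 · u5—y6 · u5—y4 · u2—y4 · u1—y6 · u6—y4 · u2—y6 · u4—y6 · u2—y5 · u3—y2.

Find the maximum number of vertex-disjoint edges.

For example, pair u1-y4, u2-y3, u3-y2, u4-y6.
The set {u1, u4, u5, u6} has only 2 neighbours ({y4, y6}), so by Hall's theorem at most 4 of the 6 left vertices can be matched.

4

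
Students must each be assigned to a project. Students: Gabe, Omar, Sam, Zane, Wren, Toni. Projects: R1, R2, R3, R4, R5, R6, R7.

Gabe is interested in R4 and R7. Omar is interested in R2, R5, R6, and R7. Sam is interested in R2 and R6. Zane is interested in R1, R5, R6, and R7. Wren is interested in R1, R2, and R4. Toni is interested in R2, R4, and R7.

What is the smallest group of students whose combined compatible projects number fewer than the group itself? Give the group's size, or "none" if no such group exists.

A matching saturating every student exists, for instance Gabe→R4, Omar→R5, Sam→R6, Zane→R1, Wren→R2, Toni→R7.
By Hall's marriage theorem, this means |N(S)| ≥ |S| for every subset S, so no violating subset exists.

none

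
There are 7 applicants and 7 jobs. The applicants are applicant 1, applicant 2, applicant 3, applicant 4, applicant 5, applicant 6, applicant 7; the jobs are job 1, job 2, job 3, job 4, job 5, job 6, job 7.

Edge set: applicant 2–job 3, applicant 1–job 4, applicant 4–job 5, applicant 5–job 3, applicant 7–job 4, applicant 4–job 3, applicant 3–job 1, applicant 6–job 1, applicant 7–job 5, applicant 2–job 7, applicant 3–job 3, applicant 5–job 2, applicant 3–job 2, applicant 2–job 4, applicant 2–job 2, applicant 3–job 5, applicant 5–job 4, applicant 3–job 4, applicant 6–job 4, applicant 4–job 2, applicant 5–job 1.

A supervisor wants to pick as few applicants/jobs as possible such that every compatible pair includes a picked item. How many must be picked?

The 6 edges applicant 1–job 4, applicant 2–job 7, applicant 3–job 5, applicant 4–job 2, applicant 5–job 3, applicant 6–job 1 form a matching, so any vertex cover needs at least 6 vertices (one per matched edge).
Conversely {applicant 2, job 1, job 2, job 3, job 4, job 5} meets every edge and has exactly 6 vertices, so 6 is optimal.

6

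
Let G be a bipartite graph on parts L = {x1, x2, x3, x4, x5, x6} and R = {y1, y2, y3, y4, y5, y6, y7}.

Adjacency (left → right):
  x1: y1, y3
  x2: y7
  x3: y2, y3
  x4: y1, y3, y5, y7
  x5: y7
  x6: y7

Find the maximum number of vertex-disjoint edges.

For example, pair x1–y1, x2–y7, x3–y2, x4–y3.
The set {x2, x5, x6} has only 1 neighbour ({y7}), so by Hall's theorem at most 4 of the 6 left vertices can be matched.

4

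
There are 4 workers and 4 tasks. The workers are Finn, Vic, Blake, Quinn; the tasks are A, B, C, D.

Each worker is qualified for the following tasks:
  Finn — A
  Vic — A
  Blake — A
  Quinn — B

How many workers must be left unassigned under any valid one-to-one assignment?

2

For example, pair Finn-A, Quinn-B.
The set {Finn, Vic, Blake} has only 1 neighbour ({A}), so by Hall's theorem at most 2 of the 4 workers can be matched.
That matches 2 of the 4, leaving 2 unmatched; no matching can do better.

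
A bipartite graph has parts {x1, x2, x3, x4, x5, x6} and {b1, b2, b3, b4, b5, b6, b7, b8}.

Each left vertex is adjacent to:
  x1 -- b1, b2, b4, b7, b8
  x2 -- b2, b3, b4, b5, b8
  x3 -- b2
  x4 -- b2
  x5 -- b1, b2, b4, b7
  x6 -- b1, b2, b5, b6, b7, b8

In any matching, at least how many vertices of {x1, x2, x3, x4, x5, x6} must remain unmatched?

1

One maximum matching: x1→b1, x2→b5, x3→b2, x5→b4, x6→b7.
The set {x3, x4} has only 1 neighbour ({b2}), so by Hall's theorem at most 5 of the 6 left vertices can be matched.
That matches 5 of the 6, leaving 1 unmatched; no matching can do better.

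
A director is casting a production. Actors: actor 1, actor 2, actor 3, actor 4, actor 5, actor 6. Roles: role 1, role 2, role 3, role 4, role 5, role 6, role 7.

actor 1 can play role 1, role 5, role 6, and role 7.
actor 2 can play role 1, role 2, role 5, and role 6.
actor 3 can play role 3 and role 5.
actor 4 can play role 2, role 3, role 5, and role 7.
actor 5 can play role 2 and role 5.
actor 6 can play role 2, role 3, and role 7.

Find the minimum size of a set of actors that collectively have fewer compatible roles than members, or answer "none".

A matching saturating every actor exists, for instance actor 1→role 6, actor 2→role 1, actor 3→role 5, actor 4→role 7, actor 5→role 2, actor 6→role 3.
By Hall's marriage theorem, this means |N(S)| ≥ |S| for every subset S, so no violating subset exists.

none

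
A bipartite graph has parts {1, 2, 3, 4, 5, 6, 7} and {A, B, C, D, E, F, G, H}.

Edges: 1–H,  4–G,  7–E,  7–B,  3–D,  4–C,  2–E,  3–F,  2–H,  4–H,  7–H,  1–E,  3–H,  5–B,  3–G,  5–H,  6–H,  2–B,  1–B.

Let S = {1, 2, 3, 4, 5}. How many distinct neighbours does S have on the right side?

The union of neighbours of {1, 2, 3, 4, 5} is {B, C, D, E, F, G, H}, which has 7 elements.
Since |N(S)| = 7 ≥ |S| = 5, Hall's condition holds for this subset.

7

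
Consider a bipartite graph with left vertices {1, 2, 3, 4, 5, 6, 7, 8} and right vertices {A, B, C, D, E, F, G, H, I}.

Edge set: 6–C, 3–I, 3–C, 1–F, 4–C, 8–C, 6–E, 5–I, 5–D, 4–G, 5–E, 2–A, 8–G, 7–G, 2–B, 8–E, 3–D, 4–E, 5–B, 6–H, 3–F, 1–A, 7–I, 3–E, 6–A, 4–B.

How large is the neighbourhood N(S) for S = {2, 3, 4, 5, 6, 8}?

The union of neighbours of {2, 3, 4, 5, 6, 8} is {A, B, C, D, E, F, G, H, I}, which has 9 elements.
Since |N(S)| = 9 ≥ |S| = 6, Hall's condition holds for this subset.

9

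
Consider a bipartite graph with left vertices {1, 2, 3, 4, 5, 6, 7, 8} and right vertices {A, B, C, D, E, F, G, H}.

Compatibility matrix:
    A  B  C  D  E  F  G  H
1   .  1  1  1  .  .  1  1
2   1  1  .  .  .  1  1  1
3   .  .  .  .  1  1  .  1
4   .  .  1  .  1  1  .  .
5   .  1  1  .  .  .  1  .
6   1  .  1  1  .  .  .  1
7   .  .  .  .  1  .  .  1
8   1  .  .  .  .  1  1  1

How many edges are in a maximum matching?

8

A valid assignment of size 8: 1-G, 2-A, 3-H, 4-C, 5-B, 6-D, 7-E, 8-F.
All 8 left vertices are matched, so no larger matching exists.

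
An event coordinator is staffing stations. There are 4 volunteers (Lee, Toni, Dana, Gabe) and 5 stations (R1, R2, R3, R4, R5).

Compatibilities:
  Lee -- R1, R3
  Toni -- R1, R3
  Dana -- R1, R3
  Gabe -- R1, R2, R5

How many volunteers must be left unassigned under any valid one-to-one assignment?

For example, pair Lee–R1, Toni–R3, Gabe–R5.
The set {Lee, Toni, Dana} has only 2 neighbours ({R1, R3}), so by Hall's theorem at most 3 of the 4 volunteers can be matched.
That matches 3 of the 4, leaving 1 unmatched; no matching can do better.

1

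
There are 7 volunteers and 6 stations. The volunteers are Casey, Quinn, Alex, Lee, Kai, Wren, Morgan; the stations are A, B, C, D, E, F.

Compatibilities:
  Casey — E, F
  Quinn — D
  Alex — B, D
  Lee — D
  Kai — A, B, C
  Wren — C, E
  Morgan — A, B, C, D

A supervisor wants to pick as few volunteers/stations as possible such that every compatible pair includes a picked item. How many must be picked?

{Casey, Alex, Kai, Wren, Morgan, D} is a vertex cover of size 6: every edge has an endpoint in this set.
No smaller cover exists because Casey–F, Quinn–D, Alex–B, Kai–A, Wren–E, Morgan–C is a matching of size 6, and a cover must include an endpoint of each of these disjoint edges (König's theorem).

6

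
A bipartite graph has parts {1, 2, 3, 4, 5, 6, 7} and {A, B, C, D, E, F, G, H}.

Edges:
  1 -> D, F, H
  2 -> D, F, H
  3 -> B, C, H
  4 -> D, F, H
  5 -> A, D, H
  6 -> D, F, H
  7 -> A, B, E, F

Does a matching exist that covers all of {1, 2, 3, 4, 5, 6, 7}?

No

The set {1, 2, 4, 6} has only 3 neighbours ({D, F, H}), so by Hall's theorem at most 6 of the 7 left vertices can be matched.
Hence no matching covers every left vertex.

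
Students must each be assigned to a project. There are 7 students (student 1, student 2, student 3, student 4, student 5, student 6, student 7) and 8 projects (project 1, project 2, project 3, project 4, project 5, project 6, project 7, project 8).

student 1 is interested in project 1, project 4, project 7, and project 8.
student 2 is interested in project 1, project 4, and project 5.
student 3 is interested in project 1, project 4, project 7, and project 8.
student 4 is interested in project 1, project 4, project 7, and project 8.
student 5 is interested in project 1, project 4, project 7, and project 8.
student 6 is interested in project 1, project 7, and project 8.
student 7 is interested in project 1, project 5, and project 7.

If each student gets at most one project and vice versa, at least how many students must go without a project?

A valid assignment of size 5: student 1-project 8, student 2-project 5, student 3-project 7, student 4-project 1, student 5-project 4.
The set {student 1, student 2, student 3, student 4, student 5, student 6, student 7} has only 5 neighbours ({project 1, project 4, project 5, project 7, project 8}), so by Hall's theorem at most 5 of the 7 students can be matched.
That matches 5 of the 7, leaving 2 unmatched; no matching can do better.

2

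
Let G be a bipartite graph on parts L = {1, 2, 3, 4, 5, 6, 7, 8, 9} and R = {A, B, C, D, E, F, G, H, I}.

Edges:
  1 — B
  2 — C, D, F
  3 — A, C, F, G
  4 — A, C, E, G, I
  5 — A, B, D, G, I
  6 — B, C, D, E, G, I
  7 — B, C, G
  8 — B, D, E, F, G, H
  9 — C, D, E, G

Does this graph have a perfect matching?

A valid assignment of size 9: 1→B, 2→D, 3→F, 4→G, 5→A, 6→I, 7→C, 8→H, 9→E.
All 9 left vertices are covered.

Yes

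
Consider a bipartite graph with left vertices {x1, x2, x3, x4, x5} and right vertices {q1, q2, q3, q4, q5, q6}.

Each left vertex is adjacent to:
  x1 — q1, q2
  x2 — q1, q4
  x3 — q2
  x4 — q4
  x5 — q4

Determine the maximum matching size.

3

For example, pair x1–q1, x2–q4, x3–q2.
The set {x1, x2, x3, x4, x5} has only 3 neighbours ({q1, q2, q4}), so by Hall's theorem at most 3 of the 5 left vertices can be matched.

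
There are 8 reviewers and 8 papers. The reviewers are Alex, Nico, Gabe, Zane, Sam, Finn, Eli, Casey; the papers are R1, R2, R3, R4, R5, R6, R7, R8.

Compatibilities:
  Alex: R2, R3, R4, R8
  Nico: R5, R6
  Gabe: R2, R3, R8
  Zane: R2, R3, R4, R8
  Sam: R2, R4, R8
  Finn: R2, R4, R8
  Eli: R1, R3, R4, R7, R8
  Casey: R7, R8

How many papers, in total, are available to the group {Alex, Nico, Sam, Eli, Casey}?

The union of neighbours of {Alex, Nico, Sam, Eli, Casey} is {R1, R2, R3, R4, R5, R6, R7, R8}, which has 8 elements.
Since |N(S)| = 8 ≥ |S| = 5, Hall's condition holds for this subset.

8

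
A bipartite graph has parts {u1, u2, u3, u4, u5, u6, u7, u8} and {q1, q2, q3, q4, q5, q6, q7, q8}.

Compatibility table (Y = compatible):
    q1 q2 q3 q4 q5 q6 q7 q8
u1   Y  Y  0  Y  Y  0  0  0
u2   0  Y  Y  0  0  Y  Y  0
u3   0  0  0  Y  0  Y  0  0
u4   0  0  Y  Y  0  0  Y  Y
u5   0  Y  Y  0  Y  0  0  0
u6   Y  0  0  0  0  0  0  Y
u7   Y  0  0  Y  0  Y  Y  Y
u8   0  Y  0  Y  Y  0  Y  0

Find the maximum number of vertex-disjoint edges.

8

For example, pair u1–q4, u2–q3, u3–q6, u4–q8, u5–q5, u6–q1, u7–q7, u8–q2.
This saturates every left vertex, so 8 is the maximum.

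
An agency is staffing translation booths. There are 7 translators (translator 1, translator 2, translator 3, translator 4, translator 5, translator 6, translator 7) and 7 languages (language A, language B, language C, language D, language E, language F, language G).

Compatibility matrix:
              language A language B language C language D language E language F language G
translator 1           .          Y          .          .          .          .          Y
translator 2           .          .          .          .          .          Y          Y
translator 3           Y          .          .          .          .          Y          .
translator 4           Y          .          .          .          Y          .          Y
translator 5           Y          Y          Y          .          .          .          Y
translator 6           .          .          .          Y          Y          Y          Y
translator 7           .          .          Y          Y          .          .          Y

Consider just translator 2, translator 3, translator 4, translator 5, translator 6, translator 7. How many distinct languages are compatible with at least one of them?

7

The union of neighbours of {translator 2, translator 3, translator 4, translator 5, translator 6, translator 7} is {language A, language B, language C, language D, language E, language F, language G}, which has 7 elements.
Since |N(S)| = 7 ≥ |S| = 6, Hall's condition holds for this subset.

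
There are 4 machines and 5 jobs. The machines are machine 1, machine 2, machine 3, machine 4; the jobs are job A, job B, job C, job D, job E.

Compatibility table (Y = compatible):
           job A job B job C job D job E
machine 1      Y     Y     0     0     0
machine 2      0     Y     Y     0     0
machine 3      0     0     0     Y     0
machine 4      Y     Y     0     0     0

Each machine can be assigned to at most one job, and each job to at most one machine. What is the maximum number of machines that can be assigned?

4

A valid assignment of size 4: machine 1–job B, machine 2–job C, machine 3–job D, machine 4–job A.
All 4 machines are matched, so no larger matching exists.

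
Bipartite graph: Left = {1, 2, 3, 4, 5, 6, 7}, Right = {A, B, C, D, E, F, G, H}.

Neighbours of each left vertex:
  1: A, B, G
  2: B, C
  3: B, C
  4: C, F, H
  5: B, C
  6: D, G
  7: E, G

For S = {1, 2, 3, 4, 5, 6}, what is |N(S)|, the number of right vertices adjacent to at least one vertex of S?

The union of neighbours of {1, 2, 3, 4, 5, 6} is {A, B, C, D, F, G, H}, which has 7 elements.
Since |N(S)| = 7 ≥ |S| = 6, Hall's condition holds for this subset.

7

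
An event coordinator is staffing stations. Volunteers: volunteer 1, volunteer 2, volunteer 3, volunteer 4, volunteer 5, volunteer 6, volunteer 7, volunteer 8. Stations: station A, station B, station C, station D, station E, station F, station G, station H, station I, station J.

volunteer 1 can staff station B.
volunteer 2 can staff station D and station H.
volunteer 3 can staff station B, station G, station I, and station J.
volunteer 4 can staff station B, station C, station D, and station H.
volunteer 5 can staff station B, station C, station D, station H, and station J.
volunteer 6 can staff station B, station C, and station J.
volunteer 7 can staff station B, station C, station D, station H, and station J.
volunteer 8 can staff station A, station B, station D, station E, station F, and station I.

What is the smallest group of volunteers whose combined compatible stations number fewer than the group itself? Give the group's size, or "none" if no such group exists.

Take S = {volunteer 1, volunteer 2, volunteer 4, volunteer 5, volunteer 6, volunteer 7}. Its neighbourhood is {station B, station C, station D, station H, station J}, so |N(S)| = 5 < |S| = 6.
Every subset of size less than 6 has at least as many neighbours as members, so 6 is the minimum.

6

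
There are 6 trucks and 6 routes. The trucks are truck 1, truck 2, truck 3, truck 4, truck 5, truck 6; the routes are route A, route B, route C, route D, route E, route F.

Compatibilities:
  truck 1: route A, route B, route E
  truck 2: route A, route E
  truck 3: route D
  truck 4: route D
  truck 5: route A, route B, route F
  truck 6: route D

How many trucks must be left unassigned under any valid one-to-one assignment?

2

For example, pair truck 1–route E, truck 2–route A, truck 3–route D, truck 5–route B.
The set {truck 3, truck 4, truck 6} has only 1 neighbour ({route D}), so by Hall's theorem at most 4 of the 6 trucks can be matched.
That matches 4 of the 6, leaving 2 unmatched; no matching can do better.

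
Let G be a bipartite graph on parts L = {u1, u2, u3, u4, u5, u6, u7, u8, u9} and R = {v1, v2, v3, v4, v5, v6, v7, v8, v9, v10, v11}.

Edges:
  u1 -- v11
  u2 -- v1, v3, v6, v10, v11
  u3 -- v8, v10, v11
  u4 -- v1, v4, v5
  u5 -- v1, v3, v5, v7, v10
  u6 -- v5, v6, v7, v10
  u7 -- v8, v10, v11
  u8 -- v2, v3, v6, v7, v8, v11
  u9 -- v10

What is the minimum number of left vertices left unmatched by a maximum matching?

For example, pair u1→v11, u2→v6, u3→v8, u4→v4, u5→v1, u6→v7, u7→v10, u8→v3.
The set {u1, u3, u7, u9} has only 3 neighbours ({v10, v11, v8}), so by Hall's theorem at most 8 of the 9 left vertices can be matched.
That matches 8 of the 9, leaving 1 unmatched; no matching can do better.

1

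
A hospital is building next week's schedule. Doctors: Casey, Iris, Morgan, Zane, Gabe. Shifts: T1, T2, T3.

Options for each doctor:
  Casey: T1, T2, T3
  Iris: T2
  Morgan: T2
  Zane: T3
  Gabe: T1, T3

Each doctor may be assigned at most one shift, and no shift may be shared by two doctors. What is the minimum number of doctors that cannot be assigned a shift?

One maximum matching: Casey→T1, Iris→T2, Zane→T3.
The set {Casey, Iris, Morgan, Zane, Gabe} has only 3 neighbours ({T1, T2, T3}), so by Hall's theorem at most 3 of the 5 doctors can be matched.
That matches 3 of the 5, leaving 2 unmatched; no matching can do better.

2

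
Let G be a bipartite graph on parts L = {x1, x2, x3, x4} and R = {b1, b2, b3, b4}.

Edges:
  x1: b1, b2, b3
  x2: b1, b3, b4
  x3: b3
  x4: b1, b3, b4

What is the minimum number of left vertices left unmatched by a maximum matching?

One maximum matching: x1→b2, x2→b1, x3→b3, x4→b4.
This saturates every left vertex, so 4 is the maximum.
That matches 4 of the 4, leaving 0 unmatched; no matching can do better.

0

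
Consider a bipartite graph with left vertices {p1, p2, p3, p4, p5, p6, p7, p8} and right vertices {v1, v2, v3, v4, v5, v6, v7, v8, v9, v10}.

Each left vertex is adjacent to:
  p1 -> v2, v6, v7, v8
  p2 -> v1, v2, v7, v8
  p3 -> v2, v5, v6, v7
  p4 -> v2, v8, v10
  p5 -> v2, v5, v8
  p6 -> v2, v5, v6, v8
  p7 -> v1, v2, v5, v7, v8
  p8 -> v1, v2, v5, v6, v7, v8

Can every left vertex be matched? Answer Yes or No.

The set {p1, p2, p3, p5, p6, p7, p8} has only 6 neighbours ({v1, v2, v5, v6, v7, v8}), so by Hall's theorem at most 7 of the 8 left vertices can be matched.
Hence no matching covers every left vertex.

No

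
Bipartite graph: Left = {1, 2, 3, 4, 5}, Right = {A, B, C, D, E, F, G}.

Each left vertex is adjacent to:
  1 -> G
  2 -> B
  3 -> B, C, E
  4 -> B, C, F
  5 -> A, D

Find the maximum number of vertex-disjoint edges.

5

One maximum matching: 1-G, 2-B, 3-E, 4-F, 5-D.
All 5 left vertices are matched, so no larger matching exists.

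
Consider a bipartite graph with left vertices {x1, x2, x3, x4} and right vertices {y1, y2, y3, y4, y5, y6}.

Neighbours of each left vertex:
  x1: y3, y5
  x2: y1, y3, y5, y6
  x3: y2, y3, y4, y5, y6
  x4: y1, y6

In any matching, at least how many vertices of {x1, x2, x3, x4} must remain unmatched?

0

A valid assignment of size 4: x1→y5, x2→y3, x3→y6, x4→y1.
This saturates every left vertex, so 4 is the maximum.
That matches 4 of the 4, leaving 0 unmatched; no matching can do better.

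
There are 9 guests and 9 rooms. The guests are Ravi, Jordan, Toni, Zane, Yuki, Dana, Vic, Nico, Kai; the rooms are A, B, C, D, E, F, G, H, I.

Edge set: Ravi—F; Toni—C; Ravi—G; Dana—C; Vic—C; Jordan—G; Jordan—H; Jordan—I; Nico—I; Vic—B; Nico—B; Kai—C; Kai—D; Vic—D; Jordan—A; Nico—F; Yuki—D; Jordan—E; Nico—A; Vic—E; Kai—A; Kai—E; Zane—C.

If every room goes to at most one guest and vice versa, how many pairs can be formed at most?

7

One maximum matching: Ravi-F, Jordan-G, Toni-C, Yuki-D, Vic-B, Nico-I, Kai-E.
The set {Toni, Zane, Dana} has only 1 neighbour ({C}), so by Hall's theorem at most 7 of the 9 guests can be matched.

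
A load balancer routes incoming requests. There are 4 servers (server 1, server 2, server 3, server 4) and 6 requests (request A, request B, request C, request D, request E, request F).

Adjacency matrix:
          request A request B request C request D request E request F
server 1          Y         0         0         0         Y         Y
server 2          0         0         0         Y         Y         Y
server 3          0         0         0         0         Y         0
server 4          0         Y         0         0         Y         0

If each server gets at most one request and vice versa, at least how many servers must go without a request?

0

A valid assignment of size 4: server 1-request F, server 2-request D, server 3-request E, server 4-request B.
All 4 servers are matched, so no larger matching exists.
That matches 4 of the 4, leaving 0 unmatched; no matching can do better.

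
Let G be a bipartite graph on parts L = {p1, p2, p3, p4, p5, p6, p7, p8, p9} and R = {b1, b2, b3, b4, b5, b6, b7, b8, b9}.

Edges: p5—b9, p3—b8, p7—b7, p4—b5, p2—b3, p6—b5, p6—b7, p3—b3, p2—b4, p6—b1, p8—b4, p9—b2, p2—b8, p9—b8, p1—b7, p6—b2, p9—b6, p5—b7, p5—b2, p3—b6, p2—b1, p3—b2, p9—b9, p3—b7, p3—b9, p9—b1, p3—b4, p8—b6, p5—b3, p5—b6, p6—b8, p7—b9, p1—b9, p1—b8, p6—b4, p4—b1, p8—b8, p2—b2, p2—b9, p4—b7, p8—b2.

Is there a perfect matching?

For example, pair p1→b9, p2→b8, p3→b4, p4→b5, p5→b3, p6→b2, p7→b7, p8→b6, p9→b1.
All 9 left vertices are covered.

Yes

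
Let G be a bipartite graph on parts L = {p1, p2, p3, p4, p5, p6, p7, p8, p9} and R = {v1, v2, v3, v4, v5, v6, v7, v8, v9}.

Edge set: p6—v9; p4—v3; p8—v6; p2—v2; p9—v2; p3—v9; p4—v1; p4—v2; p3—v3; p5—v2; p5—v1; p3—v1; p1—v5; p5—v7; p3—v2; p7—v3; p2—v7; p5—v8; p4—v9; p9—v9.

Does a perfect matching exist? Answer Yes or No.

No

The set {p3, p4, p6, p7, p9} has only 4 neighbours ({v1, v2, v3, v9}), so by Hall's theorem at most 8 of the 9 left vertices can be matched.
Hence no matching covers every left vertex.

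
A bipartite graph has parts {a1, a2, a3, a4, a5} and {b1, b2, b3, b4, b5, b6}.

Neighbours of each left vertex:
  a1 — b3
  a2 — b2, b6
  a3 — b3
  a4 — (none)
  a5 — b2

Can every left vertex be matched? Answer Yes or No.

No

The set {a1, a3, a4} has only 1 neighbour ({b3}), so by Hall's theorem at most 3 of the 5 left vertices can be matched.
Hence no matching covers every left vertex.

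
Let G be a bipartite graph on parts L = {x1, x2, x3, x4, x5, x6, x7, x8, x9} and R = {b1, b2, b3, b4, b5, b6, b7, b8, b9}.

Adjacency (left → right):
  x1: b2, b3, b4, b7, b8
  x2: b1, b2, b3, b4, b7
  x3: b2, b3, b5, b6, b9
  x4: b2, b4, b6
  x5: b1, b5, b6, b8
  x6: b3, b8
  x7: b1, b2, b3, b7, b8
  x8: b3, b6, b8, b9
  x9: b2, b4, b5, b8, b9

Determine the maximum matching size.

9

For example, pair x1–b2, x2–b7, x3–b9, x4–b4, x5–b8, x6–b3, x7–b1, x8–b6, x9–b5.
This saturates every left vertex, so 9 is the maximum.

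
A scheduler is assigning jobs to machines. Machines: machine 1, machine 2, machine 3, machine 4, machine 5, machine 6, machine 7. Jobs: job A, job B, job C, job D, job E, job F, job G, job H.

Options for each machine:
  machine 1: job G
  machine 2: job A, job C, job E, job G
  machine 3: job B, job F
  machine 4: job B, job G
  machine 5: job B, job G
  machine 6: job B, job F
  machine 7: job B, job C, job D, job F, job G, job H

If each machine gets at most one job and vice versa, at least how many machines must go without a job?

For example, pair machine 1-job G, machine 2-job A, machine 3-job F, machine 4-job B, machine 7-job D.
The set {machine 1, machine 3, machine 4, machine 5, machine 6} has only 3 neighbours ({job B, job F, job G}), so by Hall's theorem at most 5 of the 7 machines can be matched.
That matches 5 of the 7, leaving 2 unmatched; no matching can do better.

2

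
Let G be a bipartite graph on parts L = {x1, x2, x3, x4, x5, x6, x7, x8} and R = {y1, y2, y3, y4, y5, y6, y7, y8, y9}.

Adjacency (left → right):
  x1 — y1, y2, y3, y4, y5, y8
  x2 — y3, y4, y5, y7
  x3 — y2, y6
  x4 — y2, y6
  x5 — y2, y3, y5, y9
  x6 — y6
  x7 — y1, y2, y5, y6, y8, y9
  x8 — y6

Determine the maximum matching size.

6

One maximum matching: x1→y1, x2→y4, x3→y6, x4→y2, x5→y3, x7→y9.
The set {x3, x4, x6, x8} has only 2 neighbours ({y2, y6}), so by Hall's theorem at most 6 of the 8 left vertices can be matched.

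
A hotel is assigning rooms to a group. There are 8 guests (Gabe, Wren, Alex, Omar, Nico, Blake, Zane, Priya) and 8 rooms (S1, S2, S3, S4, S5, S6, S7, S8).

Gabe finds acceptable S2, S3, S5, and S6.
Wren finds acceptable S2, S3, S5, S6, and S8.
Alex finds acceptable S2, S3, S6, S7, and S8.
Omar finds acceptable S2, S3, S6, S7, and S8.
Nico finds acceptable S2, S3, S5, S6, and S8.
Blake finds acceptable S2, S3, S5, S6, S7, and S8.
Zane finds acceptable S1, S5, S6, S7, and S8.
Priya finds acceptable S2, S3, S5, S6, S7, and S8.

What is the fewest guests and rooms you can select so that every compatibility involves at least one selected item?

7

The 7 edges Gabe–S5, Wren–S8, Alex–S7, Omar–S3, Nico–S6, Blake–S2, Zane–S1 form a matching, so any vertex cover needs at least 7 vertices (one per matched edge).
Conversely {Zane, S2, S3, S5, S6, S7, S8} meets every edge and has exactly 7 vertices, so 7 is optimal.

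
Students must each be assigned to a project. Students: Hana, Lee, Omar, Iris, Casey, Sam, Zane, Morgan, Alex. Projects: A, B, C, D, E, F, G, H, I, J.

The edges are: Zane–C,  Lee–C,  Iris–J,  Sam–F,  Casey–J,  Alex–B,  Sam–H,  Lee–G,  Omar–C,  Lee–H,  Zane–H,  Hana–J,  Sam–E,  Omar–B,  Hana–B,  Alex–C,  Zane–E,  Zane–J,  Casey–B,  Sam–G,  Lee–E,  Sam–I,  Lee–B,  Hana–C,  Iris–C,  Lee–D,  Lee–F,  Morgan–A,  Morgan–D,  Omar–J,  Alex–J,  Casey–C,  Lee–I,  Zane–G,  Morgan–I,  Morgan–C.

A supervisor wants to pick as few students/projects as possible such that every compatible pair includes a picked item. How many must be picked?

7

{Lee, Sam, Zane, Morgan, B, C, J} is a vertex cover of size 7: every edge has an endpoint in this set.
No smaller cover exists because Hana–B, Lee–H, Omar–C, Iris–J, Sam–E, Zane–G, Morgan–I is a matching of size 7, and a cover must include an endpoint of each of these disjoint edges (König's theorem).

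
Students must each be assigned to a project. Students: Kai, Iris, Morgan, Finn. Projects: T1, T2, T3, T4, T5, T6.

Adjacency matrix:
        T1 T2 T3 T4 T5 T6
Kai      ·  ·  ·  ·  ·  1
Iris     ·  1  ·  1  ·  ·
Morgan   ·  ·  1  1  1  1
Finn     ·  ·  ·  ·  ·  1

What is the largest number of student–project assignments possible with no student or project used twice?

A valid assignment of size 3: Kai→T6, Iris→T2, Morgan→T5.
The set {Kai, Finn} has only 1 neighbour ({T6}), so by Hall's theorem at most 3 of the 4 students can be matched.

3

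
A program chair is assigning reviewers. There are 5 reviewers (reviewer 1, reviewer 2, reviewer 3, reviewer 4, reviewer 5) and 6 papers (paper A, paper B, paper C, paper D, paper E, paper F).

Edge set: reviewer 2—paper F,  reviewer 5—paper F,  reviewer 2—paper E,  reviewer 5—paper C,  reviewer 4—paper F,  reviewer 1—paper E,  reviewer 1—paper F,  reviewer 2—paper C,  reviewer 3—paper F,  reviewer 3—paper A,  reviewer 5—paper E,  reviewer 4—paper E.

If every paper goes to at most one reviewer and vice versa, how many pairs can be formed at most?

One maximum matching: reviewer 1→paper F, reviewer 2→paper C, reviewer 3→paper A, reviewer 4→paper E.
The set {reviewer 1, reviewer 2, reviewer 4, reviewer 5} has only 3 neighbours ({paper C, paper E, paper F}), so by Hall's theorem at most 4 of the 5 reviewers can be matched.

4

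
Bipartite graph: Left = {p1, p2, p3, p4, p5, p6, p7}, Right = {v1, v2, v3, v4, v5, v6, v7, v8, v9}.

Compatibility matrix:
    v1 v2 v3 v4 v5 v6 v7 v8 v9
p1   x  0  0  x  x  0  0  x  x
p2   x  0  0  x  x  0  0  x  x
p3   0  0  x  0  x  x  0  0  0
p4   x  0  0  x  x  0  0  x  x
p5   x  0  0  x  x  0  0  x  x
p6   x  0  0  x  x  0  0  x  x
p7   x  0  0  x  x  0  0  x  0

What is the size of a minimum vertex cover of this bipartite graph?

6

{p3, v1, v4, v5, v8, v9} is a vertex cover of size 6: every edge has an endpoint in this set.
No smaller cover exists because p1–v4, p2–v8, p3–v6, p4–v9, p5–v5, p6–v1 is a matching of size 6, and a cover must include an endpoint of each of these disjoint edges (König's theorem).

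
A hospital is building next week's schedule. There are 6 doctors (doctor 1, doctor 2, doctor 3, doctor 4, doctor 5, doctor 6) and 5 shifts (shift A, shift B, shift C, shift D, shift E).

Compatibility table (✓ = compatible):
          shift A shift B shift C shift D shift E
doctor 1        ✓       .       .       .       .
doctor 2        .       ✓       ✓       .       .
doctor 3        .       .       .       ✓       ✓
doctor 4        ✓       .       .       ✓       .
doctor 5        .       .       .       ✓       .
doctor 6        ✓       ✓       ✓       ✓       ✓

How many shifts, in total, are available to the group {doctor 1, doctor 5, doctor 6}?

The union of neighbours of {doctor 1, doctor 5, doctor 6} is {shift A, shift B, shift C, shift D, shift E}, which has 5 elements.
Since |N(S)| = 5 ≥ |S| = 3, Hall's condition holds for this subset.

5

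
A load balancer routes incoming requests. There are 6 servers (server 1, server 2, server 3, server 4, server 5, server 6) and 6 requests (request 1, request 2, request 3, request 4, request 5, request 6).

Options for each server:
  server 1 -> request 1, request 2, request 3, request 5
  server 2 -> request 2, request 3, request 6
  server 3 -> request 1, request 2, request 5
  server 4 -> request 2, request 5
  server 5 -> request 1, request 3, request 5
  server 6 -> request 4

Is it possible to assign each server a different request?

Yes

For example, pair server 1–request 3, server 2–request 6, server 3–request 1, server 4–request 2, server 5–request 5, server 6–request 4.
Every server is matched, so this is a perfect matching.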